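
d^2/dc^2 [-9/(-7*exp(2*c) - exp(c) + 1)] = 9*(2*(14*exp(c) + 1)^2*exp(c) - (28*exp(c) + 1)*(7*exp(2*c) + exp(c) - 1))*exp(c)/(7*exp(2*c) + exp(c) - 1)^3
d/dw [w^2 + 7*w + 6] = 2*w + 7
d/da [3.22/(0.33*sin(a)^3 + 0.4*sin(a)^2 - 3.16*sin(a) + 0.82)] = (-3.1878*sin(a)^2 - 2.576*sin(a) + 10.1752)*cos(a)/(0.33*sin(a)^3 + 0.4*sin(a)^2 - 3.16*sin(a) + 0.82)^2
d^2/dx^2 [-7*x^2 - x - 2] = -14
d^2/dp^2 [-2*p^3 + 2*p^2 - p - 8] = 4 - 12*p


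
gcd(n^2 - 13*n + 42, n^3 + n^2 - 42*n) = n - 6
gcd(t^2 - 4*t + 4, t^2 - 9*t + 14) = t - 2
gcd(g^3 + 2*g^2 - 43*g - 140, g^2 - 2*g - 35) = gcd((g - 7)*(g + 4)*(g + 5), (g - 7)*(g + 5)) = g^2 - 2*g - 35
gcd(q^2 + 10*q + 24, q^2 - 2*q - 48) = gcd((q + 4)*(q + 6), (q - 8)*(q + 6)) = q + 6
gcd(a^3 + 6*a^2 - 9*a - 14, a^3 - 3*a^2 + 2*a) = a - 2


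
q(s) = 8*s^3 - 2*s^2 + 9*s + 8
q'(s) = 24*s^2 - 4*s + 9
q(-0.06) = 7.45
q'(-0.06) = 9.33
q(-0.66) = -1.11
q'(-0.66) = 22.09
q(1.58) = 48.78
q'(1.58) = 62.59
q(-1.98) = -79.76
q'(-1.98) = 111.01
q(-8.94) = -5948.44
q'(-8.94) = 1962.93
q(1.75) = 60.50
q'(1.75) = 75.50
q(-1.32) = -25.76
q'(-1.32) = 56.10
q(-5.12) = -1164.25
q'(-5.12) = 658.63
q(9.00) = 5759.00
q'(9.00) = 1917.00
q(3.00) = 233.00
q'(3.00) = 213.00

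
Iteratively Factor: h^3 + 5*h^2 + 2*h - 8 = (h + 2)*(h^2 + 3*h - 4) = (h - 1)*(h + 2)*(h + 4)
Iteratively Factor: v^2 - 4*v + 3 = (v - 3)*(v - 1)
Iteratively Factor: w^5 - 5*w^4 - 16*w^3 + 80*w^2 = (w)*(w^4 - 5*w^3 - 16*w^2 + 80*w) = w^2*(w^3 - 5*w^2 - 16*w + 80) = w^2*(w + 4)*(w^2 - 9*w + 20) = w^2*(w - 4)*(w + 4)*(w - 5)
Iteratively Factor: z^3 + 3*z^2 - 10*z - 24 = (z + 4)*(z^2 - z - 6) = (z - 3)*(z + 4)*(z + 2)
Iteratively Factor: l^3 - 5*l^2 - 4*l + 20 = (l - 5)*(l^2 - 4) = (l - 5)*(l + 2)*(l - 2)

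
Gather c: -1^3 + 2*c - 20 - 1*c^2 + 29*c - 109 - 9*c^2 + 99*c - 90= -10*c^2 + 130*c - 220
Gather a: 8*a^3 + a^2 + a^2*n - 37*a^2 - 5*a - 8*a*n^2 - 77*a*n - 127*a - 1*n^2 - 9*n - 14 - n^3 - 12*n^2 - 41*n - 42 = 8*a^3 + a^2*(n - 36) + a*(-8*n^2 - 77*n - 132) - n^3 - 13*n^2 - 50*n - 56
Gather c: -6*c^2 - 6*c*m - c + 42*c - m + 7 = -6*c^2 + c*(41 - 6*m) - m + 7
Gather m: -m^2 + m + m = -m^2 + 2*m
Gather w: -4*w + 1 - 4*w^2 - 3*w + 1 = -4*w^2 - 7*w + 2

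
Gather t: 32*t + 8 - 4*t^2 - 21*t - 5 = -4*t^2 + 11*t + 3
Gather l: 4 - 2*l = 4 - 2*l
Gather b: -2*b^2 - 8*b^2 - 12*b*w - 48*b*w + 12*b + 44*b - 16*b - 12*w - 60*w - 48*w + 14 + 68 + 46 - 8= -10*b^2 + b*(40 - 60*w) - 120*w + 120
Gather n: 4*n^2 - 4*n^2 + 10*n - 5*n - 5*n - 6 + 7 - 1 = 0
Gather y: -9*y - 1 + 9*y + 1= 0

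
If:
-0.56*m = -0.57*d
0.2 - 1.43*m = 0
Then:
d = 0.14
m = 0.14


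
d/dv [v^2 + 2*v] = 2*v + 2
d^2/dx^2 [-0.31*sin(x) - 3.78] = 0.31*sin(x)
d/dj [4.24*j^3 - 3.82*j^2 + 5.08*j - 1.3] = 12.72*j^2 - 7.64*j + 5.08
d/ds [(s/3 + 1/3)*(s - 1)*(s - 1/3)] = s^2 - 2*s/9 - 1/3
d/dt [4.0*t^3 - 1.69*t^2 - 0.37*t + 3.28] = 12.0*t^2 - 3.38*t - 0.37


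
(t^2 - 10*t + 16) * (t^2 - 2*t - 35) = t^4 - 12*t^3 + t^2 + 318*t - 560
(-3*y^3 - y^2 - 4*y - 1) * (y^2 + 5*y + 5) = -3*y^5 - 16*y^4 - 24*y^3 - 26*y^2 - 25*y - 5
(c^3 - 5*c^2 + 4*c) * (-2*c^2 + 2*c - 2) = -2*c^5 + 12*c^4 - 20*c^3 + 18*c^2 - 8*c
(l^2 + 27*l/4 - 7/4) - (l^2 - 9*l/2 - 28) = 45*l/4 + 105/4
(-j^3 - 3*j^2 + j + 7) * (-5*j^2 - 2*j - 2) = 5*j^5 + 17*j^4 + 3*j^3 - 31*j^2 - 16*j - 14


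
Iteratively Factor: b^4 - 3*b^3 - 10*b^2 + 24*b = (b)*(b^3 - 3*b^2 - 10*b + 24) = b*(b - 4)*(b^2 + b - 6) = b*(b - 4)*(b + 3)*(b - 2)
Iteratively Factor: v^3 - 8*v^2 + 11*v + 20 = (v + 1)*(v^2 - 9*v + 20) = (v - 5)*(v + 1)*(v - 4)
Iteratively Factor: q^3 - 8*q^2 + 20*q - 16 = (q - 4)*(q^2 - 4*q + 4) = (q - 4)*(q - 2)*(q - 2)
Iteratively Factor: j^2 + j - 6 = (j - 2)*(j + 3)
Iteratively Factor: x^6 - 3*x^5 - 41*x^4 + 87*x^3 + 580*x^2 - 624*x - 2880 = (x + 4)*(x^5 - 7*x^4 - 13*x^3 + 139*x^2 + 24*x - 720) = (x - 4)*(x + 4)*(x^4 - 3*x^3 - 25*x^2 + 39*x + 180) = (x - 4)^2*(x + 4)*(x^3 + x^2 - 21*x - 45) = (x - 5)*(x - 4)^2*(x + 4)*(x^2 + 6*x + 9) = (x - 5)*(x - 4)^2*(x + 3)*(x + 4)*(x + 3)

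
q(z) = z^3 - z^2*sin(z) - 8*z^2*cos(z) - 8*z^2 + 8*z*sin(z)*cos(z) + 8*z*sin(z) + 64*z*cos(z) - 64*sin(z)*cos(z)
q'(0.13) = 0.51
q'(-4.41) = 618.54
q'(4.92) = 135.35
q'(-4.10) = 437.13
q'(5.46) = 76.67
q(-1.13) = -9.36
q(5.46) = -0.33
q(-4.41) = -134.99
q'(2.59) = -132.81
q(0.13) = 0.02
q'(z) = 8*z^2*sin(z) - z^2*cos(z) + 3*z^2 - 8*z*sin(z)^2 - 66*z*sin(z) + 8*z*cos(z)^2 - 8*z*cos(z) - 16*z + 64*sin(z)^2 + 8*sin(z)*cos(z) + 8*sin(z) - 64*cos(z)^2 + 64*cos(z)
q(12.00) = 263.23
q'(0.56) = 5.76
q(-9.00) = -249.79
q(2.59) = -105.10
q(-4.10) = 29.67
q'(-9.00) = -265.06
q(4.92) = -59.43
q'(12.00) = -96.03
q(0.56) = 1.33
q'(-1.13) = 11.96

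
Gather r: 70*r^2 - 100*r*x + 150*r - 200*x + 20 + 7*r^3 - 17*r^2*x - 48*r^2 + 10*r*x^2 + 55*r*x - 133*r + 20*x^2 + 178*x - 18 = 7*r^3 + r^2*(22 - 17*x) + r*(10*x^2 - 45*x + 17) + 20*x^2 - 22*x + 2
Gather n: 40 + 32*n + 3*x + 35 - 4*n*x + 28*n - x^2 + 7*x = n*(60 - 4*x) - x^2 + 10*x + 75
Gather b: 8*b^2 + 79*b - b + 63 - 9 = 8*b^2 + 78*b + 54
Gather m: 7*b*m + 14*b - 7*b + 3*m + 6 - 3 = 7*b + m*(7*b + 3) + 3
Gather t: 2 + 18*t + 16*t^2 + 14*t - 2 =16*t^2 + 32*t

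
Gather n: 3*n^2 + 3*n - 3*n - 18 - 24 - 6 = 3*n^2 - 48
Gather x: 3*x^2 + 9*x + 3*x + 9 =3*x^2 + 12*x + 9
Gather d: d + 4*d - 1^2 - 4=5*d - 5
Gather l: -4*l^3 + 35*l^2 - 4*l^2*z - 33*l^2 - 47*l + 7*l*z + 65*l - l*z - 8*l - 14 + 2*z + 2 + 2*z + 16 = -4*l^3 + l^2*(2 - 4*z) + l*(6*z + 10) + 4*z + 4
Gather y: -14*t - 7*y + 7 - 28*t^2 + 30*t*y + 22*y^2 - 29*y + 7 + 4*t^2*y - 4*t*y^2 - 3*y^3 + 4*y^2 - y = -28*t^2 - 14*t - 3*y^3 + y^2*(26 - 4*t) + y*(4*t^2 + 30*t - 37) + 14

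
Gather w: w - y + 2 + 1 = w - y + 3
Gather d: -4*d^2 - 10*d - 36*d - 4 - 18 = -4*d^2 - 46*d - 22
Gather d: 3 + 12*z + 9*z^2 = 9*z^2 + 12*z + 3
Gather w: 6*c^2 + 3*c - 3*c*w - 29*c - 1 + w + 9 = 6*c^2 - 26*c + w*(1 - 3*c) + 8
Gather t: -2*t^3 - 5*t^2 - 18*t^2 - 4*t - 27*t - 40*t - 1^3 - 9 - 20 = -2*t^3 - 23*t^2 - 71*t - 30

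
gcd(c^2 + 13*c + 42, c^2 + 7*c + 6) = c + 6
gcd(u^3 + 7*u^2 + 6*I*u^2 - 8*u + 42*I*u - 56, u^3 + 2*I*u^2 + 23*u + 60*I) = u + 4*I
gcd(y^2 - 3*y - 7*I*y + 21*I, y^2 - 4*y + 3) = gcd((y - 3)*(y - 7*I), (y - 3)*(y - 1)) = y - 3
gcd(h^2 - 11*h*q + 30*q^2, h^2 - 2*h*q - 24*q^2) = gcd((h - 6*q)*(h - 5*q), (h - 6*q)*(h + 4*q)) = -h + 6*q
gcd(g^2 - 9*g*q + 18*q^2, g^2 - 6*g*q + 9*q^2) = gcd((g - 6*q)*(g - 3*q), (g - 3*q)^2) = -g + 3*q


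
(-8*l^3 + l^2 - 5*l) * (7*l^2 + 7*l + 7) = -56*l^5 - 49*l^4 - 84*l^3 - 28*l^2 - 35*l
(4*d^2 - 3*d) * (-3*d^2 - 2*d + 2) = -12*d^4 + d^3 + 14*d^2 - 6*d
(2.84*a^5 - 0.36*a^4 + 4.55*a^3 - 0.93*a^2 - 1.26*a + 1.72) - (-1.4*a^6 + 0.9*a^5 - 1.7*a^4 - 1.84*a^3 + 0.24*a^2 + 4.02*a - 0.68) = 1.4*a^6 + 1.94*a^5 + 1.34*a^4 + 6.39*a^3 - 1.17*a^2 - 5.28*a + 2.4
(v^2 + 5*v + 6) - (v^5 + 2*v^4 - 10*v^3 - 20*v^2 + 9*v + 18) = -v^5 - 2*v^4 + 10*v^3 + 21*v^2 - 4*v - 12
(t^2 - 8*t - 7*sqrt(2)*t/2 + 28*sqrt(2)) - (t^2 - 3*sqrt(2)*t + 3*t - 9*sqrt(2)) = -11*t - sqrt(2)*t/2 + 37*sqrt(2)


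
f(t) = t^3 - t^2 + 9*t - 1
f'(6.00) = 105.00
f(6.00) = 233.00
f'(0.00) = 9.00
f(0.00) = -1.00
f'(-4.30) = 73.07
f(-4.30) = -137.70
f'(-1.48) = 18.53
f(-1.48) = -19.75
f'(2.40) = 21.48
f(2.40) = 28.66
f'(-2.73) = 36.82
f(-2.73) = -53.37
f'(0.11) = 8.82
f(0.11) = -0.02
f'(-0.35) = 10.07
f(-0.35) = -4.32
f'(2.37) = 21.11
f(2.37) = 28.03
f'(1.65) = 13.87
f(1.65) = 15.62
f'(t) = 3*t^2 - 2*t + 9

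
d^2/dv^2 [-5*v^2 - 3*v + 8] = -10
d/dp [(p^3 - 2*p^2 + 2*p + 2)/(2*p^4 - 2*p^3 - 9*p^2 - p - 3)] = (-2*p^6 + 8*p^5 - 25*p^4 - 10*p^3 + 23*p^2 + 48*p - 4)/(4*p^8 - 8*p^7 - 32*p^6 + 32*p^5 + 73*p^4 + 30*p^3 + 55*p^2 + 6*p + 9)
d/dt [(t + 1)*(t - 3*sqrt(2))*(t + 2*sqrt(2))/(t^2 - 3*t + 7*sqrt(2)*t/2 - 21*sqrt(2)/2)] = 2*(t^4 - 6*t^3 + 7*sqrt(2)*t^3 - 24*sqrt(2)*t^2 + 2*t^2 - 21*sqrt(2)*t + 66*t - 15 + 168*sqrt(2))/(2*t^4 - 12*t^3 + 14*sqrt(2)*t^3 - 84*sqrt(2)*t^2 + 67*t^2 - 294*t + 126*sqrt(2)*t + 441)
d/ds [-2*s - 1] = -2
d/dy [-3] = 0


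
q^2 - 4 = (q - 2)*(q + 2)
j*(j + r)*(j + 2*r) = j^3 + 3*j^2*r + 2*j*r^2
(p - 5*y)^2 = p^2 - 10*p*y + 25*y^2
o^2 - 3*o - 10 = (o - 5)*(o + 2)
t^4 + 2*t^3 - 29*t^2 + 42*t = t*(t - 3)*(t - 2)*(t + 7)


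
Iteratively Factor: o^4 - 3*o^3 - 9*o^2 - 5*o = (o + 1)*(o^3 - 4*o^2 - 5*o) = (o + 1)^2*(o^2 - 5*o) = o*(o + 1)^2*(o - 5)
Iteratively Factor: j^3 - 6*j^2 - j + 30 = (j + 2)*(j^2 - 8*j + 15) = (j - 5)*(j + 2)*(j - 3)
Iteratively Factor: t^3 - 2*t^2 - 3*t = (t - 3)*(t^2 + t) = t*(t - 3)*(t + 1)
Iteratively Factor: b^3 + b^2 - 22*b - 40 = (b + 4)*(b^2 - 3*b - 10) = (b + 2)*(b + 4)*(b - 5)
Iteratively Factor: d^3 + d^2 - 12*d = (d - 3)*(d^2 + 4*d) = d*(d - 3)*(d + 4)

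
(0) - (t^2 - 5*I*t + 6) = -t^2 + 5*I*t - 6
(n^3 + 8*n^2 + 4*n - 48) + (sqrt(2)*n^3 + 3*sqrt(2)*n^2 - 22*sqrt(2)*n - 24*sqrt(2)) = n^3 + sqrt(2)*n^3 + 3*sqrt(2)*n^2 + 8*n^2 - 22*sqrt(2)*n + 4*n - 48 - 24*sqrt(2)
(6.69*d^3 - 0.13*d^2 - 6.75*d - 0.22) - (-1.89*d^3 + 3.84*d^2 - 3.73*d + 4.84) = 8.58*d^3 - 3.97*d^2 - 3.02*d - 5.06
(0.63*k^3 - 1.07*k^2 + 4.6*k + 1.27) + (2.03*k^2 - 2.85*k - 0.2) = 0.63*k^3 + 0.96*k^2 + 1.75*k + 1.07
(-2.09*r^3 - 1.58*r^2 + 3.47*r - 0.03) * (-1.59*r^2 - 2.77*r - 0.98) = 3.3231*r^5 + 8.3015*r^4 + 0.907499999999999*r^3 - 8.0158*r^2 - 3.3175*r + 0.0294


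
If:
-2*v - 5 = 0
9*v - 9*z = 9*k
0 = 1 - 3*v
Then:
No Solution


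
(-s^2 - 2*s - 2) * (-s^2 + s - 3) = s^4 + s^3 + 3*s^2 + 4*s + 6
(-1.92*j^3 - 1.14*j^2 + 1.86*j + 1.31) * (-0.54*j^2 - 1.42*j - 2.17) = 1.0368*j^5 + 3.342*j^4 + 4.7808*j^3 - 0.8748*j^2 - 5.8964*j - 2.8427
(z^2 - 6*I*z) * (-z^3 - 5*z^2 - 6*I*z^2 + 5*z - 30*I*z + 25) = -z^5 - 5*z^4 - 31*z^3 - 155*z^2 - 30*I*z^2 - 150*I*z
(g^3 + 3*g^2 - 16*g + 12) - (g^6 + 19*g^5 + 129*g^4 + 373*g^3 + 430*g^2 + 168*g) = -g^6 - 19*g^5 - 129*g^4 - 372*g^3 - 427*g^2 - 184*g + 12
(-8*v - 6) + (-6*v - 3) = -14*v - 9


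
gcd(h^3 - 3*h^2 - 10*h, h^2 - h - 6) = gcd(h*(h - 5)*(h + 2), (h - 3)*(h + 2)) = h + 2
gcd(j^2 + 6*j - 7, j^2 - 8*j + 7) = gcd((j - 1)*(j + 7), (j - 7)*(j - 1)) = j - 1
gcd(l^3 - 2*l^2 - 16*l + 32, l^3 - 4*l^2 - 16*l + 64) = l^2 - 16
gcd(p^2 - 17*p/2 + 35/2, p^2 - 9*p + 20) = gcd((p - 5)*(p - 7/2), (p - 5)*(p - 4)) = p - 5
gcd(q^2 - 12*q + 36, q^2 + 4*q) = 1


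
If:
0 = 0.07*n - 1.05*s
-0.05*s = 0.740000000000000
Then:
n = -222.00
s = -14.80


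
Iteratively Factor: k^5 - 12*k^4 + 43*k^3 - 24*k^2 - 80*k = (k - 4)*(k^4 - 8*k^3 + 11*k^2 + 20*k) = (k - 4)^2*(k^3 - 4*k^2 - 5*k) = (k - 5)*(k - 4)^2*(k^2 + k) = k*(k - 5)*(k - 4)^2*(k + 1)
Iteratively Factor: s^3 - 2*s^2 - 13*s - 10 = (s - 5)*(s^2 + 3*s + 2) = (s - 5)*(s + 1)*(s + 2)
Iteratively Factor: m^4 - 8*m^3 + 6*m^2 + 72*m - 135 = (m - 3)*(m^3 - 5*m^2 - 9*m + 45) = (m - 3)*(m + 3)*(m^2 - 8*m + 15) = (m - 5)*(m - 3)*(m + 3)*(m - 3)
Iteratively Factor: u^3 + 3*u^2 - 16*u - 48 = (u - 4)*(u^2 + 7*u + 12) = (u - 4)*(u + 3)*(u + 4)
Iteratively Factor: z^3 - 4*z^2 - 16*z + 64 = (z - 4)*(z^2 - 16) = (z - 4)^2*(z + 4)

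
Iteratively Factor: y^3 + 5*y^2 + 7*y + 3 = (y + 1)*(y^2 + 4*y + 3) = (y + 1)^2*(y + 3)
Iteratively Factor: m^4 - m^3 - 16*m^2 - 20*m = (m)*(m^3 - m^2 - 16*m - 20) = m*(m + 2)*(m^2 - 3*m - 10) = m*(m + 2)^2*(m - 5)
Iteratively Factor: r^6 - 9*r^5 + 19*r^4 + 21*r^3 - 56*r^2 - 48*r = (r + 1)*(r^5 - 10*r^4 + 29*r^3 - 8*r^2 - 48*r) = (r - 4)*(r + 1)*(r^4 - 6*r^3 + 5*r^2 + 12*r) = (r - 4)*(r + 1)^2*(r^3 - 7*r^2 + 12*r) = (r - 4)*(r - 3)*(r + 1)^2*(r^2 - 4*r) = r*(r - 4)*(r - 3)*(r + 1)^2*(r - 4)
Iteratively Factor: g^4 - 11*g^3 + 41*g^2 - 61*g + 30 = (g - 2)*(g^3 - 9*g^2 + 23*g - 15) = (g - 3)*(g - 2)*(g^2 - 6*g + 5) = (g - 3)*(g - 2)*(g - 1)*(g - 5)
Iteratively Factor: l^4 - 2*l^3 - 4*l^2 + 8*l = (l)*(l^3 - 2*l^2 - 4*l + 8) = l*(l - 2)*(l^2 - 4) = l*(l - 2)^2*(l + 2)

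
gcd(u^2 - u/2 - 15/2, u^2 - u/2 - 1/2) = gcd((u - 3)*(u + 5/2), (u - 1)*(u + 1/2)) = 1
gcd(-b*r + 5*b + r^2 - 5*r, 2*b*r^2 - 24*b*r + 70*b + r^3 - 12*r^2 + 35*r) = r - 5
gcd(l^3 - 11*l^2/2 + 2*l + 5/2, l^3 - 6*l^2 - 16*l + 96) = 1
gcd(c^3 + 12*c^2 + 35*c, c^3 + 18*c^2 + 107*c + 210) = c^2 + 12*c + 35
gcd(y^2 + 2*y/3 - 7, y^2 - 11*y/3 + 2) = 1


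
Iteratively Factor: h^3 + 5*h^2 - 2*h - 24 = (h + 4)*(h^2 + h - 6) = (h + 3)*(h + 4)*(h - 2)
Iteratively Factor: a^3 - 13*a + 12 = (a - 3)*(a^2 + 3*a - 4) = (a - 3)*(a - 1)*(a + 4)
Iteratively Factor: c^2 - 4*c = (c - 4)*(c)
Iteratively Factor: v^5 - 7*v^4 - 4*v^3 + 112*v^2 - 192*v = (v - 4)*(v^4 - 3*v^3 - 16*v^2 + 48*v) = (v - 4)*(v - 3)*(v^3 - 16*v) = (v - 4)^2*(v - 3)*(v^2 + 4*v) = (v - 4)^2*(v - 3)*(v + 4)*(v)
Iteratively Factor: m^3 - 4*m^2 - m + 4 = (m - 1)*(m^2 - 3*m - 4) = (m - 1)*(m + 1)*(m - 4)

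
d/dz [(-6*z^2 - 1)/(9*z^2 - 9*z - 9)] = (6*z^2 + 14*z - 1)/(9*(z^4 - 2*z^3 - z^2 + 2*z + 1))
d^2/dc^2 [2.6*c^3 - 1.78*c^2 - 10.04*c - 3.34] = 15.6*c - 3.56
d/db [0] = 0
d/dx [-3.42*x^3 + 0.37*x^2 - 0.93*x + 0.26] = -10.26*x^2 + 0.74*x - 0.93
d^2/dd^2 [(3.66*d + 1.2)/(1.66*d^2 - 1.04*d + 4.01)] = ((3.6288 - 36.4536*d)*(1.66*d^2 - 1.04*d + 4.01) + (3.32*d - 1.04)*(3.66*d + 1.2)*(6.64*d - 2.08))/(1.66*d^2 - 1.04*d + 4.01)^3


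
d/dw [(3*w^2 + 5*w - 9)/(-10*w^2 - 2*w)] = (22*w^2 - 90*w - 9)/(2*w^2*(25*w^2 + 10*w + 1))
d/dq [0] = 0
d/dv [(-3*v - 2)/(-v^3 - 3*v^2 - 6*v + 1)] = 3*(v^3 + 3*v^2 + 6*v - (3*v + 2)*(v^2 + 2*v + 2) - 1)/(v^3 + 3*v^2 + 6*v - 1)^2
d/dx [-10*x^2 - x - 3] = -20*x - 1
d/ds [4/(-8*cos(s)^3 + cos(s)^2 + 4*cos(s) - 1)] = 8*(-12*cos(s)^2 + cos(s) + 2)*sin(s)/(8*cos(s)^3 - cos(s)^2 - 4*cos(s) + 1)^2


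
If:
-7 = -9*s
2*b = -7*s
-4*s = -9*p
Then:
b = -49/18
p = 28/81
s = 7/9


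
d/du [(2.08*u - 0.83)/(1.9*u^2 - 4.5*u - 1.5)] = (-3.952*u^2 + 3.154*u - 6.855)/(3.61*u^4 - 17.1*u^3 + 14.55*u^2 + 13.5*u + 2.25)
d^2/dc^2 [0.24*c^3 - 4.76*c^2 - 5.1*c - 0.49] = 1.44*c - 9.52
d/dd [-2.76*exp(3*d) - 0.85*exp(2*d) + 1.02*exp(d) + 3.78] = (-8.28*exp(2*d) - 1.7*exp(d) + 1.02)*exp(d)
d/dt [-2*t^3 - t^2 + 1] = 2*t*(-3*t - 1)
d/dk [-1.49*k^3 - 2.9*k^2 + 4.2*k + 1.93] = -4.47*k^2 - 5.8*k + 4.2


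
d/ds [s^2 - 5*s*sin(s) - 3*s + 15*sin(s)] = -5*s*cos(s) + 2*s - 5*sin(s) + 15*cos(s) - 3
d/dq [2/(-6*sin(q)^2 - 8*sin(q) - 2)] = 2*(3*sin(q) + 2)*cos(q)/(3*sin(q)^2 + 4*sin(q) + 1)^2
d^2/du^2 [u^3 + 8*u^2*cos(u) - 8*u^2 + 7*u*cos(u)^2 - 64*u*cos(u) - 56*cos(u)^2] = -8*u^2*cos(u) - 32*u*sin(u) + 64*u*cos(u) - 14*u*cos(2*u) + 6*u + 128*sin(u) - 14*sin(2*u) + 16*cos(u) + 112*cos(2*u) - 16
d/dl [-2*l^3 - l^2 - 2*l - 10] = -6*l^2 - 2*l - 2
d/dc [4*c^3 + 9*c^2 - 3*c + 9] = 12*c^2 + 18*c - 3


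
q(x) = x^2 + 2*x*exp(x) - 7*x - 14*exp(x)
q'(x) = 2*x*exp(x) + 2*x - 12*exp(x) - 7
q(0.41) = -22.56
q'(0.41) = -23.03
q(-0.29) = -8.80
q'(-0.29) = -16.99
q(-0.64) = -3.17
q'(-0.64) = -15.28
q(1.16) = -44.03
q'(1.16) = -35.56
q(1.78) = -71.20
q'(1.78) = -53.49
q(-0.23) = -9.83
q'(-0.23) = -17.36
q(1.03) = -39.59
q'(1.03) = -32.78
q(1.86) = -75.60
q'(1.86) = -56.47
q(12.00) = 1627607.91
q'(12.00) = 1953074.50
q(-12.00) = 228.00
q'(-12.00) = -31.00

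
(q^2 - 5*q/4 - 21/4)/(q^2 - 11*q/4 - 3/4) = (4*q + 7)/(4*q + 1)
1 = 1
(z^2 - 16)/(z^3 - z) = (z^2 - 16)/(z^3 - z)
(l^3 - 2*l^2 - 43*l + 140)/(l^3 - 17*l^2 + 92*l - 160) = (l + 7)/(l - 8)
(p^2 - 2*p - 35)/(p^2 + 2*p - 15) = (p - 7)/(p - 3)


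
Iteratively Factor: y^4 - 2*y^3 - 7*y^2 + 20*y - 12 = (y - 1)*(y^3 - y^2 - 8*y + 12) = (y - 2)*(y - 1)*(y^2 + y - 6) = (y - 2)*(y - 1)*(y + 3)*(y - 2)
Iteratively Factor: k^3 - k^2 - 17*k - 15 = (k + 1)*(k^2 - 2*k - 15) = (k + 1)*(k + 3)*(k - 5)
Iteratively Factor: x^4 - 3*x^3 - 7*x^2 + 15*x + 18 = (x + 2)*(x^3 - 5*x^2 + 3*x + 9) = (x - 3)*(x + 2)*(x^2 - 2*x - 3) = (x - 3)*(x + 1)*(x + 2)*(x - 3)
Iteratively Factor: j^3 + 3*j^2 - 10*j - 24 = (j + 4)*(j^2 - j - 6) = (j - 3)*(j + 4)*(j + 2)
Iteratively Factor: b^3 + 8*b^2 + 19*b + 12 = (b + 4)*(b^2 + 4*b + 3) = (b + 1)*(b + 4)*(b + 3)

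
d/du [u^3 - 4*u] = 3*u^2 - 4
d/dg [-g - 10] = -1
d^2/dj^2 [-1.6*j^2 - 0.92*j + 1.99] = -3.20000000000000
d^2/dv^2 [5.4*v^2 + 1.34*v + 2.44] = 10.8000000000000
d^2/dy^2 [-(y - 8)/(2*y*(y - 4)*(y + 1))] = (-3*y^5 + 57*y^4 - 205*y^3 + 120*y^2 + 288*y + 128)/(y^3*(y^6 - 9*y^5 + 15*y^4 + 45*y^3 - 60*y^2 - 144*y - 64))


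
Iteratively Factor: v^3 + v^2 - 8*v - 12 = (v - 3)*(v^2 + 4*v + 4) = (v - 3)*(v + 2)*(v + 2)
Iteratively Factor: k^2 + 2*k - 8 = (k + 4)*(k - 2)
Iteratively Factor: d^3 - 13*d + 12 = (d - 1)*(d^2 + d - 12) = (d - 1)*(d + 4)*(d - 3)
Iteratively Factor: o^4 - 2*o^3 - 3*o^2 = (o - 3)*(o^3 + o^2) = (o - 3)*(o + 1)*(o^2) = o*(o - 3)*(o + 1)*(o)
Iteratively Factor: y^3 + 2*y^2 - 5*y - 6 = (y + 1)*(y^2 + y - 6) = (y + 1)*(y + 3)*(y - 2)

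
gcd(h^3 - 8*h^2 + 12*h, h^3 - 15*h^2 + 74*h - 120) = h - 6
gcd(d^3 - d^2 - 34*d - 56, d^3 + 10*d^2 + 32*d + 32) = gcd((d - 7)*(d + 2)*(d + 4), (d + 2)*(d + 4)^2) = d^2 + 6*d + 8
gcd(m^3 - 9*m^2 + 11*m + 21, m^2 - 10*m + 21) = m^2 - 10*m + 21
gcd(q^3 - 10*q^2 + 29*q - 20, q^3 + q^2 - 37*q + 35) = q^2 - 6*q + 5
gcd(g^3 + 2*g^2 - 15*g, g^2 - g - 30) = g + 5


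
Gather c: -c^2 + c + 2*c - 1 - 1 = -c^2 + 3*c - 2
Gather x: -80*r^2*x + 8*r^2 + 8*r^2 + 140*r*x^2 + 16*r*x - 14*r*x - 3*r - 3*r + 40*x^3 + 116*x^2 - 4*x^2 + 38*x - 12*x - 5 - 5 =16*r^2 - 6*r + 40*x^3 + x^2*(140*r + 112) + x*(-80*r^2 + 2*r + 26) - 10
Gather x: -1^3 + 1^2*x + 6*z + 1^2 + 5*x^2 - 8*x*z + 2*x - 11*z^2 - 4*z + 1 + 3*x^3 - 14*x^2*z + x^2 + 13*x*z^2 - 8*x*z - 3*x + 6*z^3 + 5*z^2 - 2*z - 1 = 3*x^3 + x^2*(6 - 14*z) + x*(13*z^2 - 16*z) + 6*z^3 - 6*z^2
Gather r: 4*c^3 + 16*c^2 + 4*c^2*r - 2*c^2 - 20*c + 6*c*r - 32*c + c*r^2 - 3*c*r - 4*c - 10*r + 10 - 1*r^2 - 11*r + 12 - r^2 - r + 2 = 4*c^3 + 14*c^2 - 56*c + r^2*(c - 2) + r*(4*c^2 + 3*c - 22) + 24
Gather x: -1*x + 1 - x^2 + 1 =-x^2 - x + 2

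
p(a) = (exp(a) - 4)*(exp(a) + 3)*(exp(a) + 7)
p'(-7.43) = -0.01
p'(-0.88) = -5.60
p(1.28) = -28.20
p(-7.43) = -84.01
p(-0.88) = -90.78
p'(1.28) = 226.47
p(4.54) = 873218.33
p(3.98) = 169360.30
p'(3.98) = 493182.12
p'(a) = (exp(a) - 4)*(exp(a) + 3)*exp(a) + (exp(a) - 4)*(exp(a) + 7)*exp(a) + (exp(a) + 3)*(exp(a) + 7)*exp(a)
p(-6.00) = -84.05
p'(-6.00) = -0.05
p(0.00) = -96.00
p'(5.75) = 94225339.45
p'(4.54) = 2570799.45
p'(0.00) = -4.00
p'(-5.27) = -0.10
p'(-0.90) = -5.54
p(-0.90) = -90.67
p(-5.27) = -84.10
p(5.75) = 31601814.28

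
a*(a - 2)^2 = a^3 - 4*a^2 + 4*a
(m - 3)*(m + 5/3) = m^2 - 4*m/3 - 5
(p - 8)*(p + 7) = p^2 - p - 56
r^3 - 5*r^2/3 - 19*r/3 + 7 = (r - 3)*(r - 1)*(r + 7/3)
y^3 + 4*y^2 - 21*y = y*(y - 3)*(y + 7)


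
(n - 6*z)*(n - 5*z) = n^2 - 11*n*z + 30*z^2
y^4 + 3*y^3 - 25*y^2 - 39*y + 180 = (y - 3)^2*(y + 4)*(y + 5)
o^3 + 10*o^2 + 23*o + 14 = (o + 1)*(o + 2)*(o + 7)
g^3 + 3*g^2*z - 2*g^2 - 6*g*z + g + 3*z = (g - 1)^2*(g + 3*z)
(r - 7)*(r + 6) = r^2 - r - 42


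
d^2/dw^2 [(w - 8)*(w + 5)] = 2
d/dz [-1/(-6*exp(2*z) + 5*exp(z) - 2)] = (5 - 12*exp(z))*exp(z)/(6*exp(2*z) - 5*exp(z) + 2)^2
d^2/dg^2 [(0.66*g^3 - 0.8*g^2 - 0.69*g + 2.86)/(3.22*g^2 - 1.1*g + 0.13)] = (1.4210854715202e-14*g^5 + 1.4210854715202e-14*g^4 - 18.930944*g^3 + 179.364744*g^2 - 58.980792*g + 4.302428)/(33.386248*g^6 - 34.21572*g^5 + 15.732276*g^4 - 4.09376*g^3 + 0.635154*g^2 - 0.05577*g + 0.002197)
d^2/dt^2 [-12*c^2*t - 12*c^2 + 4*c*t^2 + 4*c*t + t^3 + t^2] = 8*c + 6*t + 2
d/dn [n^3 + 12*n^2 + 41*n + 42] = 3*n^2 + 24*n + 41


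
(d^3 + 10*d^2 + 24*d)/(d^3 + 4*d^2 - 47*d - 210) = d*(d + 4)/(d^2 - 2*d - 35)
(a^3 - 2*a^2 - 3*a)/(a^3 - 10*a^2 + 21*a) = (a + 1)/(a - 7)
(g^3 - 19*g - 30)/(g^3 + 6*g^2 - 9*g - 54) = (g^2 - 3*g - 10)/(g^2 + 3*g - 18)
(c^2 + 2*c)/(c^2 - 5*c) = (c + 2)/(c - 5)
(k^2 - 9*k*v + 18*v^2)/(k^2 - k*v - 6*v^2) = (k - 6*v)/(k + 2*v)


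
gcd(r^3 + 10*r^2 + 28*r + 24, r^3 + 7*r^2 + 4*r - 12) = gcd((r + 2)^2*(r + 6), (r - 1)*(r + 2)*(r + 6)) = r^2 + 8*r + 12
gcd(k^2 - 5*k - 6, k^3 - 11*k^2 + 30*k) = k - 6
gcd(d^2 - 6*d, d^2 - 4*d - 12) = d - 6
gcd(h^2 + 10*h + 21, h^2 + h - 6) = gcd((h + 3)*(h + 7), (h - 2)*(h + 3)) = h + 3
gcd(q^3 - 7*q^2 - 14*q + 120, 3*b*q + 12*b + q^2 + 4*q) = q + 4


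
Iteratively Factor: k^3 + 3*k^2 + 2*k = (k + 1)*(k^2 + 2*k) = k*(k + 1)*(k + 2)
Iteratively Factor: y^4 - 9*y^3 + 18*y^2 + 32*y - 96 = (y - 4)*(y^3 - 5*y^2 - 2*y + 24) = (y - 4)*(y - 3)*(y^2 - 2*y - 8) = (y - 4)*(y - 3)*(y + 2)*(y - 4)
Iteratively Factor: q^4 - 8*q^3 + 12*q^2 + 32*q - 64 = (q - 2)*(q^3 - 6*q^2 + 32) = (q - 2)*(q + 2)*(q^2 - 8*q + 16) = (q - 4)*(q - 2)*(q + 2)*(q - 4)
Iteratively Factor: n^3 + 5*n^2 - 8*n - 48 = (n + 4)*(n^2 + n - 12) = (n - 3)*(n + 4)*(n + 4)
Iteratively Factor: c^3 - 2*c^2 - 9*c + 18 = (c - 3)*(c^2 + c - 6) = (c - 3)*(c - 2)*(c + 3)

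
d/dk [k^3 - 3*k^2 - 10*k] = 3*k^2 - 6*k - 10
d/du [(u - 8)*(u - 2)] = 2*u - 10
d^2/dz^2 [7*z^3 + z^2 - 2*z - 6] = 42*z + 2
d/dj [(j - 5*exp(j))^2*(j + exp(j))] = (j - 5*exp(j))*((j - 5*exp(j))*(exp(j) + 1) - 2*(j + exp(j))*(5*exp(j) - 1))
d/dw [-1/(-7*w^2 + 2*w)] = 2*(1 - 7*w)/(w^2*(7*w - 2)^2)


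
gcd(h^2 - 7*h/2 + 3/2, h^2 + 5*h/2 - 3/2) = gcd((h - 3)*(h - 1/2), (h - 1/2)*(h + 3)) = h - 1/2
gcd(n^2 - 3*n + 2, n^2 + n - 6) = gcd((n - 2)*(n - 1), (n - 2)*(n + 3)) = n - 2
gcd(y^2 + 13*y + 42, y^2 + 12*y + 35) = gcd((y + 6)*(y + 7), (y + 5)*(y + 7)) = y + 7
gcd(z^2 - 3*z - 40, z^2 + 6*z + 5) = z + 5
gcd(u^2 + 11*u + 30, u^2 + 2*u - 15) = u + 5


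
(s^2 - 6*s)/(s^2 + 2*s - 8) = s*(s - 6)/(s^2 + 2*s - 8)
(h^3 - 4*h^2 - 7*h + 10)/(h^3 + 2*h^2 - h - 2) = (h - 5)/(h + 1)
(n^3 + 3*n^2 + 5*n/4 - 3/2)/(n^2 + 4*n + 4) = (n^2 + n - 3/4)/(n + 2)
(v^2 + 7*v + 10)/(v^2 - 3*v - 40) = (v + 2)/(v - 8)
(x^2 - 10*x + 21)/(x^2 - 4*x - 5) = (-x^2 + 10*x - 21)/(-x^2 + 4*x + 5)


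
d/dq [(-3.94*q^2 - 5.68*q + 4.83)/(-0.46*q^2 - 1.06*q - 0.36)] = (1.5636*q^2 + 7.2804*q + 7.1646)/(0.2116*q^4 + 0.9752*q^3 + 1.4548*q^2 + 0.7632*q + 0.1296)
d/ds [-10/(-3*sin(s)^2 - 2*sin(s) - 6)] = -20*(3*sin(s) + 1)*cos(s)/(3*sin(s)^2 + 2*sin(s) + 6)^2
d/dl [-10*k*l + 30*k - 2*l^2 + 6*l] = -10*k - 4*l + 6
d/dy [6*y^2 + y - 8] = 12*y + 1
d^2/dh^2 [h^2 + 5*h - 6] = 2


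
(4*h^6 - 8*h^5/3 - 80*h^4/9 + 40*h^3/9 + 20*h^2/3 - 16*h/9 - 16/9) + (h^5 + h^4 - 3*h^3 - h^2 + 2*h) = 4*h^6 - 5*h^5/3 - 71*h^4/9 + 13*h^3/9 + 17*h^2/3 + 2*h/9 - 16/9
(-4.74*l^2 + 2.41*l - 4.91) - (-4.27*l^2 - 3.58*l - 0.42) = -0.470000000000001*l^2 + 5.99*l - 4.49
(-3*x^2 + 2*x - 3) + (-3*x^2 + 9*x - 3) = -6*x^2 + 11*x - 6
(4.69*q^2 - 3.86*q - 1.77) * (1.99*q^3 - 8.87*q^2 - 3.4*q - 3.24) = 9.3331*q^5 - 49.2817*q^4 + 14.7699*q^3 + 13.6283*q^2 + 18.5244*q + 5.7348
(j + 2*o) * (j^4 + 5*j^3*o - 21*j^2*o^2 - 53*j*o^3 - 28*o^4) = j^5 + 7*j^4*o - 11*j^3*o^2 - 95*j^2*o^3 - 134*j*o^4 - 56*o^5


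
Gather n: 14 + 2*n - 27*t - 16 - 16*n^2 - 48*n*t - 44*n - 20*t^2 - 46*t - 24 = -16*n^2 + n*(-48*t - 42) - 20*t^2 - 73*t - 26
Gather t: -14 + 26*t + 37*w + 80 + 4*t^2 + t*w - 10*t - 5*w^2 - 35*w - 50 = 4*t^2 + t*(w + 16) - 5*w^2 + 2*w + 16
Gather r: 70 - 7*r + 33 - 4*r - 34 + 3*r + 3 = 72 - 8*r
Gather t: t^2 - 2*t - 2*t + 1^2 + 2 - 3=t^2 - 4*t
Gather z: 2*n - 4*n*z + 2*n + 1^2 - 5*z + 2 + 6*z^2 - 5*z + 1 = 4*n + 6*z^2 + z*(-4*n - 10) + 4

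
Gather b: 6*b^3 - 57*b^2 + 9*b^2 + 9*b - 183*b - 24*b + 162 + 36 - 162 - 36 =6*b^3 - 48*b^2 - 198*b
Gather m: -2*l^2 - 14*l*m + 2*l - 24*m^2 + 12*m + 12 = -2*l^2 + 2*l - 24*m^2 + m*(12 - 14*l) + 12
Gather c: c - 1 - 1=c - 2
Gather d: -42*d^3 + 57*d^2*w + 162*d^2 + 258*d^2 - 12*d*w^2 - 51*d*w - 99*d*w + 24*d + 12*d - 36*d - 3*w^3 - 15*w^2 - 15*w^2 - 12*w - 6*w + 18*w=-42*d^3 + d^2*(57*w + 420) + d*(-12*w^2 - 150*w) - 3*w^3 - 30*w^2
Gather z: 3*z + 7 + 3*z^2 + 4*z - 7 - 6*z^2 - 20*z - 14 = -3*z^2 - 13*z - 14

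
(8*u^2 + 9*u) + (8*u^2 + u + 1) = 16*u^2 + 10*u + 1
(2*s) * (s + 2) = 2*s^2 + 4*s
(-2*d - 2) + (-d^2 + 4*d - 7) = -d^2 + 2*d - 9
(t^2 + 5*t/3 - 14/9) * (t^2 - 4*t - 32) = t^4 - 7*t^3/3 - 362*t^2/9 - 424*t/9 + 448/9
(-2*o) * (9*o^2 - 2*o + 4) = -18*o^3 + 4*o^2 - 8*o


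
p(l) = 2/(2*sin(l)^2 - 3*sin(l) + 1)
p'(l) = 2*(-4*sin(l)*cos(l) + 3*cos(l))/(2*sin(l)^2 - 3*sin(l) + 1)^2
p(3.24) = 1.52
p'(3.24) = -3.91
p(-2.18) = 0.42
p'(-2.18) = -0.31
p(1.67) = -410.82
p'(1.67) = 8193.39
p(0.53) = -365.49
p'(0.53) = 56352.66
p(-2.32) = 0.47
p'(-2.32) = -0.44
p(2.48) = -22.67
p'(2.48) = -110.02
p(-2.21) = 0.43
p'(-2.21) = -0.34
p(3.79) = 0.56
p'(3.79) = -0.69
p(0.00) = 2.00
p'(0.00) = 6.00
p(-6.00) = 6.29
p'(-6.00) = 35.77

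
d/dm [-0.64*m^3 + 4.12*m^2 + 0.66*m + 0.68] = -1.92*m^2 + 8.24*m + 0.66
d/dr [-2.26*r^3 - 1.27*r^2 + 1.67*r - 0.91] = -6.78*r^2 - 2.54*r + 1.67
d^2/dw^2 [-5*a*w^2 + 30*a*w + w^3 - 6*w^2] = -10*a + 6*w - 12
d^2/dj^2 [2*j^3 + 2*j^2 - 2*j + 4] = 12*j + 4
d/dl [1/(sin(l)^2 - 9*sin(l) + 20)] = (9 - 2*sin(l))*cos(l)/(sin(l)^2 - 9*sin(l) + 20)^2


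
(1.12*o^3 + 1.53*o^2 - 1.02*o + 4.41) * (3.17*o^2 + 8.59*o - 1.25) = 3.5504*o^5 + 14.4709*o^4 + 8.5093*o^3 + 3.3054*o^2 + 39.1569*o - 5.5125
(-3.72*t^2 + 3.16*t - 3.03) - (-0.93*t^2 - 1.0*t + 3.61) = -2.79*t^2 + 4.16*t - 6.64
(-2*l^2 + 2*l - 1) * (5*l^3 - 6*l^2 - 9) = -10*l^5 + 22*l^4 - 17*l^3 + 24*l^2 - 18*l + 9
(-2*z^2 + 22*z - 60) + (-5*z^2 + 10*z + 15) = -7*z^2 + 32*z - 45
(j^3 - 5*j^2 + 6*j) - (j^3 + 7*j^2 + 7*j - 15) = -12*j^2 - j + 15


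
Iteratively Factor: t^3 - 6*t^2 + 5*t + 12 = (t - 4)*(t^2 - 2*t - 3) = (t - 4)*(t - 3)*(t + 1)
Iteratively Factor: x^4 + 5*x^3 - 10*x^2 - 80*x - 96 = (x + 4)*(x^3 + x^2 - 14*x - 24) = (x + 3)*(x + 4)*(x^2 - 2*x - 8) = (x + 2)*(x + 3)*(x + 4)*(x - 4)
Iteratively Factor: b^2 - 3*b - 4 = (b + 1)*(b - 4)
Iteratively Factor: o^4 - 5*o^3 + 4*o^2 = (o)*(o^3 - 5*o^2 + 4*o) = o*(o - 1)*(o^2 - 4*o) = o^2*(o - 1)*(o - 4)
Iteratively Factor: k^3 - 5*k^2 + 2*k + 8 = (k - 4)*(k^2 - k - 2) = (k - 4)*(k + 1)*(k - 2)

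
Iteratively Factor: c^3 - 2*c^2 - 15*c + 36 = (c - 3)*(c^2 + c - 12) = (c - 3)*(c + 4)*(c - 3)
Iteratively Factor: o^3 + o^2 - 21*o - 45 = (o - 5)*(o^2 + 6*o + 9) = (o - 5)*(o + 3)*(o + 3)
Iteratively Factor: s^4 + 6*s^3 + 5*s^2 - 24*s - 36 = (s + 3)*(s^3 + 3*s^2 - 4*s - 12) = (s + 2)*(s + 3)*(s^2 + s - 6) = (s + 2)*(s + 3)^2*(s - 2)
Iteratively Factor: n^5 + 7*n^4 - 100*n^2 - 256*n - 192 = (n + 3)*(n^4 + 4*n^3 - 12*n^2 - 64*n - 64) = (n + 2)*(n + 3)*(n^3 + 2*n^2 - 16*n - 32) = (n + 2)^2*(n + 3)*(n^2 - 16) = (n - 4)*(n + 2)^2*(n + 3)*(n + 4)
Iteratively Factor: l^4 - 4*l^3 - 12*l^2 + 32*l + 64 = (l + 2)*(l^3 - 6*l^2 + 32) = (l + 2)^2*(l^2 - 8*l + 16) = (l - 4)*(l + 2)^2*(l - 4)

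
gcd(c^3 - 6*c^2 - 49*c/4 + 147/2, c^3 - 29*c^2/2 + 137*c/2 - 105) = c^2 - 19*c/2 + 21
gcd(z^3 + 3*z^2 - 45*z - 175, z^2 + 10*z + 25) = z^2 + 10*z + 25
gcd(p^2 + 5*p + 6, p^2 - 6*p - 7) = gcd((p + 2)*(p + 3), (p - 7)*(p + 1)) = 1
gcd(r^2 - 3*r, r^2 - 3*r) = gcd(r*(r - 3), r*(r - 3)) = r^2 - 3*r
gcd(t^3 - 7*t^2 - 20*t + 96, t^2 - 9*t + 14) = 1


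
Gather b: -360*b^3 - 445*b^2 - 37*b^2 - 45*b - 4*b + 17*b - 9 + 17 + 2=-360*b^3 - 482*b^2 - 32*b + 10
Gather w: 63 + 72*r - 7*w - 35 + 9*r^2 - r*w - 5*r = 9*r^2 + 67*r + w*(-r - 7) + 28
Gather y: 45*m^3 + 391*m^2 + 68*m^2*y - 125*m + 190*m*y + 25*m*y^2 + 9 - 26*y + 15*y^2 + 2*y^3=45*m^3 + 391*m^2 - 125*m + 2*y^3 + y^2*(25*m + 15) + y*(68*m^2 + 190*m - 26) + 9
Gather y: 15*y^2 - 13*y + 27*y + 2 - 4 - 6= 15*y^2 + 14*y - 8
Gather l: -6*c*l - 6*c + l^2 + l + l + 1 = -6*c + l^2 + l*(2 - 6*c) + 1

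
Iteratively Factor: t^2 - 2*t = (t - 2)*(t)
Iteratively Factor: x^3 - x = (x)*(x^2 - 1) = x*(x - 1)*(x + 1)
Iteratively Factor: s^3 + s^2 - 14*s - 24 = (s + 2)*(s^2 - s - 12) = (s - 4)*(s + 2)*(s + 3)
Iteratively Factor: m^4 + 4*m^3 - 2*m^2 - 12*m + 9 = (m - 1)*(m^3 + 5*m^2 + 3*m - 9) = (m - 1)^2*(m^2 + 6*m + 9) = (m - 1)^2*(m + 3)*(m + 3)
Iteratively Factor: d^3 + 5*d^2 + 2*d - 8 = (d + 4)*(d^2 + d - 2) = (d + 2)*(d + 4)*(d - 1)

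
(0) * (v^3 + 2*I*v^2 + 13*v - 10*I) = 0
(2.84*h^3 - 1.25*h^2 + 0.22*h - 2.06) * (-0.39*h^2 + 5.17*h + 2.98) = -1.1076*h^5 + 15.1703*h^4 + 1.9149*h^3 - 1.7842*h^2 - 9.9946*h - 6.1388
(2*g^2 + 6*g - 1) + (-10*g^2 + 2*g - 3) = -8*g^2 + 8*g - 4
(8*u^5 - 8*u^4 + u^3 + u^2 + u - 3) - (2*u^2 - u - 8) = 8*u^5 - 8*u^4 + u^3 - u^2 + 2*u + 5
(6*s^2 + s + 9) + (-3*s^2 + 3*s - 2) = 3*s^2 + 4*s + 7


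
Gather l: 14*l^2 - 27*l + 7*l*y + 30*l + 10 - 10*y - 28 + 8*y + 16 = 14*l^2 + l*(7*y + 3) - 2*y - 2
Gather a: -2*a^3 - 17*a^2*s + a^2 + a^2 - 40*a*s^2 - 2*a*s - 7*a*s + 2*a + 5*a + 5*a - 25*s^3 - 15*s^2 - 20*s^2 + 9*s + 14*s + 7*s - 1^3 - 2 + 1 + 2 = -2*a^3 + a^2*(2 - 17*s) + a*(-40*s^2 - 9*s + 12) - 25*s^3 - 35*s^2 + 30*s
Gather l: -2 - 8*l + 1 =-8*l - 1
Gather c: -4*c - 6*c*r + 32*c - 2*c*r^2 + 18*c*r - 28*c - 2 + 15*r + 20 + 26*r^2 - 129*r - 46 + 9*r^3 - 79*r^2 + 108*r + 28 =c*(-2*r^2 + 12*r) + 9*r^3 - 53*r^2 - 6*r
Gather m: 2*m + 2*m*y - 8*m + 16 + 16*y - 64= m*(2*y - 6) + 16*y - 48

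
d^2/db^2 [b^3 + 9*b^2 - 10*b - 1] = 6*b + 18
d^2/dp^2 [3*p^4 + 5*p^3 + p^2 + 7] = 36*p^2 + 30*p + 2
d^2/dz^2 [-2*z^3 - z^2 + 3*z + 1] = -12*z - 2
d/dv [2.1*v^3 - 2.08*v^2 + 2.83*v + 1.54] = 6.3*v^2 - 4.16*v + 2.83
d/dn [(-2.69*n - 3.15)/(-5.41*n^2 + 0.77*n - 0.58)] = (-14.5529*n^2 - 34.083*n + 3.9857)/(29.2681*n^4 - 8.3314*n^3 + 6.8685*n^2 - 0.8932*n + 0.3364)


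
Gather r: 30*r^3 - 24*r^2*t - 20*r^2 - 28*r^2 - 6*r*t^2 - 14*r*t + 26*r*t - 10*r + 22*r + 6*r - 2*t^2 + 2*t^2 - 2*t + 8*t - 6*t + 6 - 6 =30*r^3 + r^2*(-24*t - 48) + r*(-6*t^2 + 12*t + 18)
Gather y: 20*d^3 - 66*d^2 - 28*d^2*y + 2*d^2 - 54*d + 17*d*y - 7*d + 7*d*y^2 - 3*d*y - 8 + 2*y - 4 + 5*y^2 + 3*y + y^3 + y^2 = 20*d^3 - 64*d^2 - 61*d + y^3 + y^2*(7*d + 6) + y*(-28*d^2 + 14*d + 5) - 12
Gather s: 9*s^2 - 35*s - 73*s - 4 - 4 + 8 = 9*s^2 - 108*s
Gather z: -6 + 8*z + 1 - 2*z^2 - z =-2*z^2 + 7*z - 5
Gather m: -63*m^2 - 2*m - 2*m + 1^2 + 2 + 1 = -63*m^2 - 4*m + 4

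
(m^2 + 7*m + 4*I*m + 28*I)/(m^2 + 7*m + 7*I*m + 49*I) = (m + 4*I)/(m + 7*I)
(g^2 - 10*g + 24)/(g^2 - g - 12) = (g - 6)/(g + 3)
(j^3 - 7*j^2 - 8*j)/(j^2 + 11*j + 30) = j*(j^2 - 7*j - 8)/(j^2 + 11*j + 30)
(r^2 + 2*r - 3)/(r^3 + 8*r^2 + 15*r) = (r - 1)/(r*(r + 5))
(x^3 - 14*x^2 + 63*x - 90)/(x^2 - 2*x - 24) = (x^2 - 8*x + 15)/(x + 4)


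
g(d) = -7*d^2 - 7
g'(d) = -14*d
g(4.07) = -122.95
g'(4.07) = -56.98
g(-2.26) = -42.75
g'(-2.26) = 31.64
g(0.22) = -7.34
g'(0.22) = -3.08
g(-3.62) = -98.73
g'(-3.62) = 50.68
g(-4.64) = -157.71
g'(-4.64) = 64.96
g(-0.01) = -7.00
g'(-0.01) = 0.14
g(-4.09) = -124.10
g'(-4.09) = 57.26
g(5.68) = -232.84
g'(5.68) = -79.52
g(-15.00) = -1582.00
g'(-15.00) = 210.00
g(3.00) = -70.00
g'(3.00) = -42.00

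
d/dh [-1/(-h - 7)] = -1/(h + 7)^2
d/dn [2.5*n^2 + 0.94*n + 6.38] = 5.0*n + 0.94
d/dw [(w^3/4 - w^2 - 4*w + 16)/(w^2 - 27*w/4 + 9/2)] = 2*(2*w^4 - 27*w^3 + 113*w^2 - 328*w + 720)/(16*w^4 - 216*w^3 + 873*w^2 - 972*w + 324)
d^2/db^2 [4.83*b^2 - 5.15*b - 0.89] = 9.66000000000000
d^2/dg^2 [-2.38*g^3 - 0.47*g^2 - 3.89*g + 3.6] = -14.28*g - 0.94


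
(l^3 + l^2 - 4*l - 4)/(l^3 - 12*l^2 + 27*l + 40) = (l^2 - 4)/(l^2 - 13*l + 40)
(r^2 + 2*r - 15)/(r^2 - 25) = (r - 3)/(r - 5)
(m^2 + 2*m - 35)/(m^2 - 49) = (m - 5)/(m - 7)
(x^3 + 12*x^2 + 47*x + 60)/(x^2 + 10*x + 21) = (x^2 + 9*x + 20)/(x + 7)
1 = 1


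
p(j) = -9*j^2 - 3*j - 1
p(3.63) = -130.48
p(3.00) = -91.00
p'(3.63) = -68.34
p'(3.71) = -69.78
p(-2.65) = -56.25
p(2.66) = -72.66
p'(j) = -18*j - 3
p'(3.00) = -57.00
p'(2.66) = -50.88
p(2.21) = -51.59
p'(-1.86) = 30.48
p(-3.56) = -104.38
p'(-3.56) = 61.08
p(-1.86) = -26.56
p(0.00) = -1.00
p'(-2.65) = 44.70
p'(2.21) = -42.78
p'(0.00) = -3.00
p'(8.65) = -158.70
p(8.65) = -700.35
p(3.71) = -136.01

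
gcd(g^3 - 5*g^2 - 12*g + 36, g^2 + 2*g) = 1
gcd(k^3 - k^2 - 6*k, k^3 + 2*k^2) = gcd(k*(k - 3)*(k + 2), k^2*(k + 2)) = k^2 + 2*k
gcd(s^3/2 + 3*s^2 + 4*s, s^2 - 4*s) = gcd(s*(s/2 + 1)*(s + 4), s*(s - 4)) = s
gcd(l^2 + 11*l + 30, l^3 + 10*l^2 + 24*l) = l + 6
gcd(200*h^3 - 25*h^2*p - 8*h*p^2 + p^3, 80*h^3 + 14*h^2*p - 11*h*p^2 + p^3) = 40*h^2 - 13*h*p + p^2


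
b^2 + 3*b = b*(b + 3)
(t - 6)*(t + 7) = t^2 + t - 42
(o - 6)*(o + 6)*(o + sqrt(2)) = o^3 + sqrt(2)*o^2 - 36*o - 36*sqrt(2)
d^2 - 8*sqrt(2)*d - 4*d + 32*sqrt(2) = (d - 4)*(d - 8*sqrt(2))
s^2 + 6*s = s*(s + 6)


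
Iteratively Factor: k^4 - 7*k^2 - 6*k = (k + 2)*(k^3 - 2*k^2 - 3*k) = (k - 3)*(k + 2)*(k^2 + k) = k*(k - 3)*(k + 2)*(k + 1)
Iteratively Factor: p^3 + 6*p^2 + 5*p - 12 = (p + 4)*(p^2 + 2*p - 3) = (p - 1)*(p + 4)*(p + 3)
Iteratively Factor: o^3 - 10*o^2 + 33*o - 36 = (o - 3)*(o^2 - 7*o + 12) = (o - 4)*(o - 3)*(o - 3)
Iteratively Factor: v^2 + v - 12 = (v - 3)*(v + 4)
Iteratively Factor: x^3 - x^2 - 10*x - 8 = (x + 2)*(x^2 - 3*x - 4) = (x + 1)*(x + 2)*(x - 4)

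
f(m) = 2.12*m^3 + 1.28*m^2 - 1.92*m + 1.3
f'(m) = 6.36*m^2 + 2.56*m - 1.92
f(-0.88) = 2.54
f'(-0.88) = 0.75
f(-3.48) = -65.86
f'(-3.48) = 66.19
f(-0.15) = 1.61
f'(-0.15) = -2.16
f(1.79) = 14.12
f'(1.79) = 23.04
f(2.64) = 44.16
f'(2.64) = 49.17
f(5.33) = 348.44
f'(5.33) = 192.41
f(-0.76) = 2.57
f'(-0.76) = -0.19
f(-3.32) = -55.80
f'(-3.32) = 59.68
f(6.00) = 493.78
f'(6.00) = 242.40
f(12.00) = 3825.94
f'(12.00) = 944.64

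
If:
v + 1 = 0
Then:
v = -1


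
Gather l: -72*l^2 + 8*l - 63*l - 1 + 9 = -72*l^2 - 55*l + 8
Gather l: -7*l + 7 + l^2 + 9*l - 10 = l^2 + 2*l - 3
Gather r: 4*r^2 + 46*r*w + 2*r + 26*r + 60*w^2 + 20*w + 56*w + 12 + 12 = 4*r^2 + r*(46*w + 28) + 60*w^2 + 76*w + 24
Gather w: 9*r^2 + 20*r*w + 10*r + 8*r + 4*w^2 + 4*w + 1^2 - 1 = 9*r^2 + 18*r + 4*w^2 + w*(20*r + 4)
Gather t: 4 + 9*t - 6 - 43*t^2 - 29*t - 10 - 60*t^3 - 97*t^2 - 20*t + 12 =-60*t^3 - 140*t^2 - 40*t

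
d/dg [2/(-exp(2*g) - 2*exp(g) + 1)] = 4*(exp(g) + 1)*exp(g)/(exp(2*g) + 2*exp(g) - 1)^2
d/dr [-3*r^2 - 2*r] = -6*r - 2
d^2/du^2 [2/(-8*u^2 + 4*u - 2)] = 8*(4*u^2 - 2*u - (4*u - 1)^2 + 1)/(4*u^2 - 2*u + 1)^3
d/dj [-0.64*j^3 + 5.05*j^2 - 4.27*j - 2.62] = -1.92*j^2 + 10.1*j - 4.27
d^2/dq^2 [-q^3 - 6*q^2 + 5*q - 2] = -6*q - 12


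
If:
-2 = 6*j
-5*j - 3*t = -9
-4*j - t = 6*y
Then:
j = -1/3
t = 32/9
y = -10/27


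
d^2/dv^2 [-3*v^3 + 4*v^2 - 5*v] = 8 - 18*v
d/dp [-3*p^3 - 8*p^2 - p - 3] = -9*p^2 - 16*p - 1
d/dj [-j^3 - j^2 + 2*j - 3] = -3*j^2 - 2*j + 2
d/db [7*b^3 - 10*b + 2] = 21*b^2 - 10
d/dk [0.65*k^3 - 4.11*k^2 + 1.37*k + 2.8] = 1.95*k^2 - 8.22*k + 1.37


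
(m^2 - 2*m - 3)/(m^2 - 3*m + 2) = (m^2 - 2*m - 3)/(m^2 - 3*m + 2)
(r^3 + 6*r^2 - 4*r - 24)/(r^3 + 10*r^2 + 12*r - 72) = (r + 2)/(r + 6)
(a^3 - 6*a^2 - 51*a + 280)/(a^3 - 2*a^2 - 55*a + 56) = (a - 5)/(a - 1)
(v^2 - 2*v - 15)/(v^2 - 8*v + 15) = (v + 3)/(v - 3)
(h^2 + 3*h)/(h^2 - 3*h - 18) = h/(h - 6)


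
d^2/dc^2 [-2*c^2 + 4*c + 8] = -4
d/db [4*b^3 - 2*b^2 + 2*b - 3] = 12*b^2 - 4*b + 2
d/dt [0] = 0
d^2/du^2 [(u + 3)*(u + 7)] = 2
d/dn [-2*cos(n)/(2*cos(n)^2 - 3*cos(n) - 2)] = 4*(sin(n)^2 - 2)*sin(n)/((cos(n) - 2)^2*(2*cos(n) + 1)^2)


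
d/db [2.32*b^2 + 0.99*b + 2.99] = 4.64*b + 0.99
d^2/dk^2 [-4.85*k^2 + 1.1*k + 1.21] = -9.70000000000000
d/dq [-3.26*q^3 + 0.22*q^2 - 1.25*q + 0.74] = -9.78*q^2 + 0.44*q - 1.25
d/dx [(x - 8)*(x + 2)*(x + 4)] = 3*x^2 - 4*x - 40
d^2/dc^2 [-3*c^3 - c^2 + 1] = -18*c - 2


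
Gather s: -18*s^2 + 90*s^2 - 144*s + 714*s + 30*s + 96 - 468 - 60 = 72*s^2 + 600*s - 432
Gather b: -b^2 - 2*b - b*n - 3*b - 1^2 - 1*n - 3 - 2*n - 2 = -b^2 + b*(-n - 5) - 3*n - 6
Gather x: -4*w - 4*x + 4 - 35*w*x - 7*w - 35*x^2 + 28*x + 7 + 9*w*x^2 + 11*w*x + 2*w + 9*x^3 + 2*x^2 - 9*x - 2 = -9*w + 9*x^3 + x^2*(9*w - 33) + x*(15 - 24*w) + 9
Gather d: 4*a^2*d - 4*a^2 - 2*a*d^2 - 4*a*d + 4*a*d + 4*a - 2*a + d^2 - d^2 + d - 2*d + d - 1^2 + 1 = 4*a^2*d - 4*a^2 - 2*a*d^2 + 2*a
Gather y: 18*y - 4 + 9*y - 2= 27*y - 6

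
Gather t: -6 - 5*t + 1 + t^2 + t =t^2 - 4*t - 5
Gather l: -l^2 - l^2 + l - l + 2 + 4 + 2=8 - 2*l^2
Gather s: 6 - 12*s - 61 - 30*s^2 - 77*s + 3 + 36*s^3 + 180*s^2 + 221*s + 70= 36*s^3 + 150*s^2 + 132*s + 18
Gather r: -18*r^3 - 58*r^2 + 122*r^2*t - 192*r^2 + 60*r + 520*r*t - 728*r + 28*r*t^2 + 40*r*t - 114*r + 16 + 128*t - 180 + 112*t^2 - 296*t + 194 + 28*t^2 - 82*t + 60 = -18*r^3 + r^2*(122*t - 250) + r*(28*t^2 + 560*t - 782) + 140*t^2 - 250*t + 90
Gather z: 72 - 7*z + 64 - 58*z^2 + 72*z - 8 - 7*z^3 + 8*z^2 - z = -7*z^3 - 50*z^2 + 64*z + 128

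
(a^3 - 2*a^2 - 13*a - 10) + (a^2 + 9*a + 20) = a^3 - a^2 - 4*a + 10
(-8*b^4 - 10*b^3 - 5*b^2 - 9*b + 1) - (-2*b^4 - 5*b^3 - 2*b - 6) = -6*b^4 - 5*b^3 - 5*b^2 - 7*b + 7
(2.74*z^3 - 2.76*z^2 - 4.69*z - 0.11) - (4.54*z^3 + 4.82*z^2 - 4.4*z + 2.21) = -1.8*z^3 - 7.58*z^2 - 0.29*z - 2.32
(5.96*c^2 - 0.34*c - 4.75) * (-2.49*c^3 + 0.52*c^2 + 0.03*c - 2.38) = -14.8404*c^5 + 3.9458*c^4 + 11.8295*c^3 - 16.665*c^2 + 0.6667*c + 11.305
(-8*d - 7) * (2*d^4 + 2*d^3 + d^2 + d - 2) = -16*d^5 - 30*d^4 - 22*d^3 - 15*d^2 + 9*d + 14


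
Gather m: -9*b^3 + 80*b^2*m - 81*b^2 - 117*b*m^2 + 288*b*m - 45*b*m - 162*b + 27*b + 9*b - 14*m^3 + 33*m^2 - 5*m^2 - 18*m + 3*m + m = -9*b^3 - 81*b^2 - 126*b - 14*m^3 + m^2*(28 - 117*b) + m*(80*b^2 + 243*b - 14)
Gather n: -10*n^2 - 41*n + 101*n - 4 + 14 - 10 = -10*n^2 + 60*n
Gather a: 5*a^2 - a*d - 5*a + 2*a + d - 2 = 5*a^2 + a*(-d - 3) + d - 2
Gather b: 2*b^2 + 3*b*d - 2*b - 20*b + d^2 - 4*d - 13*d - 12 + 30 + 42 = 2*b^2 + b*(3*d - 22) + d^2 - 17*d + 60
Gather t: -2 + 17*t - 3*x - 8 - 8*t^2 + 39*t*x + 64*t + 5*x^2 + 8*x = -8*t^2 + t*(39*x + 81) + 5*x^2 + 5*x - 10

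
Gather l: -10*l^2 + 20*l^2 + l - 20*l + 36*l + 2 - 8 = 10*l^2 + 17*l - 6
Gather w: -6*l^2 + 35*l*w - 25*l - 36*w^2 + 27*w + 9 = -6*l^2 - 25*l - 36*w^2 + w*(35*l + 27) + 9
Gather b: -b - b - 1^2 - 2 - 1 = -2*b - 4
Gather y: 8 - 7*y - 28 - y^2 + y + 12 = -y^2 - 6*y - 8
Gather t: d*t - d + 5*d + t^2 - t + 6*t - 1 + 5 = 4*d + t^2 + t*(d + 5) + 4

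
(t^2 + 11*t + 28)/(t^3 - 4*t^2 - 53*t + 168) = (t + 4)/(t^2 - 11*t + 24)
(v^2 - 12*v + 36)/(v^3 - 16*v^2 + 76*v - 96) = (v - 6)/(v^2 - 10*v + 16)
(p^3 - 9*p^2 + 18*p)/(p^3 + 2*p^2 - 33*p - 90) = p*(p - 3)/(p^2 + 8*p + 15)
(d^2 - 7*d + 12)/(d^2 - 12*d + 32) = (d - 3)/(d - 8)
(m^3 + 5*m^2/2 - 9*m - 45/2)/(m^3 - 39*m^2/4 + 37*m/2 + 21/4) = 2*(2*m^2 + 11*m + 15)/(4*m^2 - 27*m - 7)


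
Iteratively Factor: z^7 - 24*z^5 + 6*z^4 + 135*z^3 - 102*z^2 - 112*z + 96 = (z - 1)*(z^6 + z^5 - 23*z^4 - 17*z^3 + 118*z^2 + 16*z - 96) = (z - 4)*(z - 1)*(z^5 + 5*z^4 - 3*z^3 - 29*z^2 + 2*z + 24) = (z - 4)*(z - 1)*(z + 4)*(z^4 + z^3 - 7*z^2 - z + 6) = (z - 4)*(z - 1)*(z + 3)*(z + 4)*(z^3 - 2*z^2 - z + 2) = (z - 4)*(z - 1)*(z + 1)*(z + 3)*(z + 4)*(z^2 - 3*z + 2) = (z - 4)*(z - 2)*(z - 1)*(z + 1)*(z + 3)*(z + 4)*(z - 1)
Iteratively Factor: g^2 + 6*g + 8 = (g + 2)*(g + 4)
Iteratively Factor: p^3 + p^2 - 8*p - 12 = (p + 2)*(p^2 - p - 6) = (p - 3)*(p + 2)*(p + 2)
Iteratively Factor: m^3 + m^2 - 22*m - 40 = (m - 5)*(m^2 + 6*m + 8) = (m - 5)*(m + 4)*(m + 2)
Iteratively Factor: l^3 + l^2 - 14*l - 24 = (l + 2)*(l^2 - l - 12) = (l - 4)*(l + 2)*(l + 3)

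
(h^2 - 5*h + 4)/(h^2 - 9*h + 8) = (h - 4)/(h - 8)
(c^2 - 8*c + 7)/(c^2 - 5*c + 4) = (c - 7)/(c - 4)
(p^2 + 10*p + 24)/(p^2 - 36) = (p + 4)/(p - 6)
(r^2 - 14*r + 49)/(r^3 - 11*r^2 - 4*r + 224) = (r - 7)/(r^2 - 4*r - 32)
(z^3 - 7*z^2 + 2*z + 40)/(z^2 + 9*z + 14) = (z^2 - 9*z + 20)/(z + 7)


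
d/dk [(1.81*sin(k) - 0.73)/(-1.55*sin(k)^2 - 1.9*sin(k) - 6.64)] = (2.8055*sin(k)^2 - 2.263*sin(k) - 13.4054)*cos(k)/(2.4025*sin(k)^4 + 5.89*sin(k)^3 + 24.194*sin(k)^2 + 25.232*sin(k) + 44.0896)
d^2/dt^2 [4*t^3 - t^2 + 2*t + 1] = 24*t - 2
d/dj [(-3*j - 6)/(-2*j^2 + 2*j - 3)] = 3*(-2*j^2 - 8*j + 7)/(4*j^4 - 8*j^3 + 16*j^2 - 12*j + 9)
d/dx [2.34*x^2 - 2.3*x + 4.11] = 4.68*x - 2.3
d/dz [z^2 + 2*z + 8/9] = 2*z + 2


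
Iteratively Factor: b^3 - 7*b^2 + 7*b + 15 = (b - 3)*(b^2 - 4*b - 5) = (b - 5)*(b - 3)*(b + 1)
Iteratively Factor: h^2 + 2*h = (h + 2)*(h)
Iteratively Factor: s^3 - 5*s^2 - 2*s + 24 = (s - 3)*(s^2 - 2*s - 8) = (s - 3)*(s + 2)*(s - 4)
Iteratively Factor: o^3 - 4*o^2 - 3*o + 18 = (o - 3)*(o^2 - o - 6) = (o - 3)^2*(o + 2)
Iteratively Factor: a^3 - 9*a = (a - 3)*(a^2 + 3*a) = (a - 3)*(a + 3)*(a)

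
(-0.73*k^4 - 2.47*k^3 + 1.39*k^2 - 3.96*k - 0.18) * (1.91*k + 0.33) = -1.3943*k^5 - 4.9586*k^4 + 1.8398*k^3 - 7.1049*k^2 - 1.6506*k - 0.0594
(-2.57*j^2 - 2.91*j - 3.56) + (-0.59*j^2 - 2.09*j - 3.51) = -3.16*j^2 - 5.0*j - 7.07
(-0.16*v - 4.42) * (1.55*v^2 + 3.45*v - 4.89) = -0.248*v^3 - 7.403*v^2 - 14.4666*v + 21.6138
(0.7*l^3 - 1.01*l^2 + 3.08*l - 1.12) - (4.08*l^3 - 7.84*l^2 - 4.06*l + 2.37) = -3.38*l^3 + 6.83*l^2 + 7.14*l - 3.49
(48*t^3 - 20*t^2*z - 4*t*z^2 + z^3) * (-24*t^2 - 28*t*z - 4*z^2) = -1152*t^5 - 864*t^4*z + 464*t^3*z^2 + 168*t^2*z^3 - 12*t*z^4 - 4*z^5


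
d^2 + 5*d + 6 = (d + 2)*(d + 3)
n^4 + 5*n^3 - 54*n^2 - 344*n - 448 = (n - 8)*(n + 2)*(n + 4)*(n + 7)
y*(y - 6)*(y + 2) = y^3 - 4*y^2 - 12*y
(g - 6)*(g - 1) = g^2 - 7*g + 6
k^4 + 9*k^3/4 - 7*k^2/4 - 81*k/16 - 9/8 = (k - 3/2)*(k + 1/4)*(k + 3/2)*(k + 2)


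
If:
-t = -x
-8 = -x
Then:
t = 8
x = 8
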